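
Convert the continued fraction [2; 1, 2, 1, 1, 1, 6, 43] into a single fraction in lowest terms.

Work from the innermost term outward:
Start with 43.
6 + 1/(43/1) = 6 + 1/43 = 259/43
1 + 1/(259/43) = 1 + 43/259 = 302/259
1 + 1/(302/259) = 1 + 259/302 = 561/302
1 + 1/(561/302) = 1 + 302/561 = 863/561
2 + 1/(863/561) = 2 + 561/863 = 2287/863
1 + 1/(2287/863) = 1 + 863/2287 = 3150/2287
2 + 1/(3150/2287) = 2 + 2287/3150 = 8587/3150

8587/3150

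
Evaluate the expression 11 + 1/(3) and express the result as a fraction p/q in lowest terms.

Collapse the nested fraction from the inside out:
Start with 3.
11 + 1/(3/1) = 11 + 1/3 = 34/3

34/3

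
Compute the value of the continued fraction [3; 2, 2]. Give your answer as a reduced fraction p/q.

17/5

Start with 2.
2 + 1/(2/1) = 2 + 1/2 = 5/2
3 + 1/(5/2) = 3 + 2/5 = 17/5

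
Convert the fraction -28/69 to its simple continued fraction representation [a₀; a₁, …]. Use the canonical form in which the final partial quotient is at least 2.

Repeatedly divide and take the remainder:
-28 = -1·69 + 41, so a_0 = -1
69 = 1·41 + 28, so a_1 = 1
41 = 1·28 + 13, so a_2 = 1
28 = 2·13 + 2, so a_3 = 2
13 = 6·2 + 1, so a_4 = 6
2 = 2·1 + 0, so a_5 = 2

[-1; 1, 1, 2, 6, 2]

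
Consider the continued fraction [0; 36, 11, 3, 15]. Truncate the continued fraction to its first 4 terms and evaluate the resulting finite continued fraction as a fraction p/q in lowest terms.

34/1227

Starting at the tail and folding back:
Start with 3.
11 + 1/(3/1) = 11 + 1/3 = 34/3
36 + 1/(34/3) = 36 + 3/34 = 1227/34
0 + 1/(1227/34) = 0 + 34/1227 = 34/1227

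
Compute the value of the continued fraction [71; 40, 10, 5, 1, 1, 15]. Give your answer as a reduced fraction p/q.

Start with 15.
1 + 1/(15/1) = 1 + 1/15 = 16/15
1 + 1/(16/15) = 1 + 15/16 = 31/16
5 + 1/(31/16) = 5 + 16/31 = 171/31
10 + 1/(171/31) = 10 + 31/171 = 1741/171
40 + 1/(1741/171) = 40 + 171/1741 = 69811/1741
71 + 1/(69811/1741) = 71 + 1741/69811 = 4958322/69811

4958322/69811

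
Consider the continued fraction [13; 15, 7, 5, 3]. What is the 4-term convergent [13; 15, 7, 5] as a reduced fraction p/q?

7121/545

Starting at the tail and folding back:
Start with 5.
7 + 1/(5/1) = 7 + 1/5 = 36/5
15 + 1/(36/5) = 15 + 5/36 = 545/36
13 + 1/(545/36) = 13 + 36/545 = 7121/545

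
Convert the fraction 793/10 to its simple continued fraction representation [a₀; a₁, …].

[79; 3, 3]

793 = 79·10 + 3, so a_0 = 79
10 = 3·3 + 1, so a_1 = 3
3 = 3·1 + 0, so a_2 = 3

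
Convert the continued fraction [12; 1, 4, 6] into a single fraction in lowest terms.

Start with 6.
4 + 1/(6/1) = 4 + 1/6 = 25/6
1 + 1/(25/6) = 1 + 6/25 = 31/25
12 + 1/(31/25) = 12 + 25/31 = 397/31

397/31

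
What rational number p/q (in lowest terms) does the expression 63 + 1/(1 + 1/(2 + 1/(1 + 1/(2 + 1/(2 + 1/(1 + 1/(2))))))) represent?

6373/100

a_0 = 63: 63/1
a_1 = 1: 64/1
a_2 = 2: 191/3
a_3 = 1: 255/4
a_4 = 2: 701/11
a_5 = 2: 1657/26
a_6 = 1: 2358/37
a_7 = 2: 6373/100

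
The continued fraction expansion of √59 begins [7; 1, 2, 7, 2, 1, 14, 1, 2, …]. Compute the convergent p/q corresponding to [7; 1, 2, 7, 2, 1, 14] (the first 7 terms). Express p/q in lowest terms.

Start with 14.
1 + 1/(14/1) = 1 + 1/14 = 15/14
2 + 1/(15/14) = 2 + 14/15 = 44/15
7 + 1/(44/15) = 7 + 15/44 = 323/44
2 + 1/(323/44) = 2 + 44/323 = 690/323
1 + 1/(690/323) = 1 + 323/690 = 1013/690
7 + 1/(1013/690) = 7 + 690/1013 = 7781/1013

7781/1013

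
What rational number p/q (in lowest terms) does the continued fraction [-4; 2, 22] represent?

Build up convergents one term at a time:
a_0 = -4: -4/1
a_1 = 2: -7/2
a_2 = 22: -158/45

-158/45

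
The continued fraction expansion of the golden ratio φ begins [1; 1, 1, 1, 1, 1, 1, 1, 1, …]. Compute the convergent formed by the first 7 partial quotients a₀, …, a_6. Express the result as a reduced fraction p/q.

21/13

Collapse the nested fraction from the inside out:
Start with 1.
1 + 1/(1/1) = 1 + 1/1 = 2/1
1 + 1/(2/1) = 1 + 1/2 = 3/2
1 + 1/(3/2) = 1 + 2/3 = 5/3
1 + 1/(5/3) = 1 + 3/5 = 8/5
1 + 1/(8/5) = 1 + 5/8 = 13/8
1 + 1/(13/8) = 1 + 8/13 = 21/13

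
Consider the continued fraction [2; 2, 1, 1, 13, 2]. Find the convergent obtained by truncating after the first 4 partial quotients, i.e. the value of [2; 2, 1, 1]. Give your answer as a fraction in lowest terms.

Start with 1.
1 + 1/(1/1) = 1 + 1/1 = 2/1
2 + 1/(2/1) = 2 + 1/2 = 5/2
2 + 1/(5/2) = 2 + 2/5 = 12/5

12/5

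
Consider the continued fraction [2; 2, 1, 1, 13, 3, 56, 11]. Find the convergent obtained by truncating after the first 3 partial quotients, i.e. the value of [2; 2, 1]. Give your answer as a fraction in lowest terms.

7/3

Start with 1.
2 + 1/(1/1) = 2 + 1/1 = 3/1
2 + 1/(3/1) = 2 + 1/3 = 7/3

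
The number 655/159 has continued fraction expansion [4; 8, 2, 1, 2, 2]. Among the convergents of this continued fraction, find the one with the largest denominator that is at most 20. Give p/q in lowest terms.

List convergents until the denominator exceeds the bound:
a_0 = 4: 4/1  (≤ bound)
a_1 = 8: 33/8  (≤ bound)
a_2 = 2: 70/17  (≤ bound)
a_3 = 1: 103/25  (> 20, stop)

70/17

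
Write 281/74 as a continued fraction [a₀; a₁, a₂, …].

[3; 1, 3, 1, 14]

Apply division with remainder until the remainder is 0:
⌊281/74⌋ = 3, remainder 59
⌊74/59⌋ = 1, remainder 15
⌊59/15⌋ = 3, remainder 14
⌊15/14⌋ = 1, remainder 1
⌊14/1⌋ = 14, remainder 0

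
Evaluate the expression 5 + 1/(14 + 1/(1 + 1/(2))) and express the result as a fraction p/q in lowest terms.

223/44

Build up convergents one term at a time:
a_0 = 5: 5/1
a_1 = 14: 71/14
a_2 = 1: 76/15
a_3 = 2: 223/44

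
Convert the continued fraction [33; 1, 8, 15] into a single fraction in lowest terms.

4609/136

Collapse the nested fraction from the inside out:
Start with 15.
8 + 1/(15/1) = 8 + 1/15 = 121/15
1 + 1/(121/15) = 1 + 15/121 = 136/121
33 + 1/(136/121) = 33 + 121/136 = 4609/136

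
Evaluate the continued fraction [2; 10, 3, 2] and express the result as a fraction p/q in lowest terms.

a_0 = 2: 2/1
a_1 = 10: 21/10
a_2 = 3: 65/31
a_3 = 2: 151/72

151/72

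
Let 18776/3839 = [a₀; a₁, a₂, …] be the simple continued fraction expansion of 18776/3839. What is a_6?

2

18776 ÷ 3839 → quotient 4, remainder 3420
3839 ÷ 3420 → quotient 1, remainder 419
3420 ÷ 419 → quotient 8, remainder 68
419 ÷ 68 → quotient 6, remainder 11
68 ÷ 11 → quotient 6, remainder 2
11 ÷ 2 → quotient 5, remainder 1
2 ÷ 1 → quotient 2, remainder 0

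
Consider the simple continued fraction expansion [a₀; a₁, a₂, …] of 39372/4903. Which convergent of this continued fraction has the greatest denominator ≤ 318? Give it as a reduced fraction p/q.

2128/265

List convergents until the denominator exceeds the bound:
a_0 = 8: 8/1  (≤ bound)
a_1 = 33: 265/33  (≤ bound)
a_2 = 7: 1863/232  (≤ bound)
a_3 = 1: 2128/265  (≤ bound)
a_4 = 3: 8247/1027  (> 318, stop)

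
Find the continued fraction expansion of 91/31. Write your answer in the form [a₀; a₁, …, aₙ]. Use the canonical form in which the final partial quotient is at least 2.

[2; 1, 14, 2]

Run the Euclidean algorithm, recording each quotient:
91 = 2·31 + 29, so a_0 = 2
31 = 1·29 + 2, so a_1 = 1
29 = 14·2 + 1, so a_2 = 14
2 = 2·1 + 0, so a_3 = 2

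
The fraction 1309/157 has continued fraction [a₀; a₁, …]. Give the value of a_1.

2

⌊1309/157⌋ = 8, remainder 53
⌊157/53⌋ = 2, remainder 51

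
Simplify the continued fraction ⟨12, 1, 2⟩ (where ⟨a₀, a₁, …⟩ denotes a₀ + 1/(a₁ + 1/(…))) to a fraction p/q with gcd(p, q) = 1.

Start with 2.
1 + 1/(2/1) = 1 + 1/2 = 3/2
12 + 1/(3/2) = 12 + 2/3 = 38/3

38/3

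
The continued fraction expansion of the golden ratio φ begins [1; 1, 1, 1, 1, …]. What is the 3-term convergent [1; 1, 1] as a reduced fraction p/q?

3/2

a_0 = 1: 1/1
a_1 = 1: 2/1
a_2 = 1: 3/2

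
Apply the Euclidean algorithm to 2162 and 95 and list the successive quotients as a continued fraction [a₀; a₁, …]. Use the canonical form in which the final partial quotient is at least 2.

2162 ÷ 95 → quotient 22, remainder 72
95 ÷ 72 → quotient 1, remainder 23
72 ÷ 23 → quotient 3, remainder 3
23 ÷ 3 → quotient 7, remainder 2
3 ÷ 2 → quotient 1, remainder 1
2 ÷ 1 → quotient 2, remainder 0

[22; 1, 3, 7, 1, 2]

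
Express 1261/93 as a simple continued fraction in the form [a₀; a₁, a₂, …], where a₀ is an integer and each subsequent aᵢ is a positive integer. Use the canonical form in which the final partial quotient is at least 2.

Run the Euclidean algorithm, recording each quotient:
1261 = 13·93 + 52, so a_0 = 13
93 = 1·52 + 41, so a_1 = 1
52 = 1·41 + 11, so a_2 = 1
41 = 3·11 + 8, so a_3 = 3
11 = 1·8 + 3, so a_4 = 1
8 = 2·3 + 2, so a_5 = 2
3 = 1·2 + 1, so a_6 = 1
2 = 2·1 + 0, so a_7 = 2

[13; 1, 1, 3, 1, 2, 1, 2]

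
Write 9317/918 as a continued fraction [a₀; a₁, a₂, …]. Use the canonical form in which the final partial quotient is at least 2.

[10; 6, 1, 2, 2, 1, 13]

Repeatedly divide and take the remainder:
9317 ÷ 918 → quotient 10, remainder 137
918 ÷ 137 → quotient 6, remainder 96
137 ÷ 96 → quotient 1, remainder 41
96 ÷ 41 → quotient 2, remainder 14
41 ÷ 14 → quotient 2, remainder 13
14 ÷ 13 → quotient 1, remainder 1
13 ÷ 1 → quotient 13, remainder 0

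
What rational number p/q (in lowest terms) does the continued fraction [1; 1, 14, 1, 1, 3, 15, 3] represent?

9886/5107

Start with 3.
15 + 1/(3/1) = 15 + 1/3 = 46/3
3 + 1/(46/3) = 3 + 3/46 = 141/46
1 + 1/(141/46) = 1 + 46/141 = 187/141
1 + 1/(187/141) = 1 + 141/187 = 328/187
14 + 1/(328/187) = 14 + 187/328 = 4779/328
1 + 1/(4779/328) = 1 + 328/4779 = 5107/4779
1 + 1/(5107/4779) = 1 + 4779/5107 = 9886/5107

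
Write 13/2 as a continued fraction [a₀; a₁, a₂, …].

13 = 6·2 + 1, so a_0 = 6
2 = 2·1 + 0, so a_1 = 2

[6; 2]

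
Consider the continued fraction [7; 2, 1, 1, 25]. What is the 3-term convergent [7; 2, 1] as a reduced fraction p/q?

22/3

Start with 1.
2 + 1/(1/1) = 2 + 1/1 = 3/1
7 + 1/(3/1) = 7 + 1/3 = 22/3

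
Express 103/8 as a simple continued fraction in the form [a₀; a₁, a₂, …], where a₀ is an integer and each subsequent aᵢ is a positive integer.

103 = 12·8 + 7, so a_0 = 12
8 = 1·7 + 1, so a_1 = 1
7 = 7·1 + 0, so a_2 = 7

[12; 1, 7]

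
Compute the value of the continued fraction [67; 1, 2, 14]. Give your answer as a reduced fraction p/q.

a_0 = 67: 67/1
a_1 = 1: 68/1
a_2 = 2: 203/3
a_3 = 14: 2910/43

2910/43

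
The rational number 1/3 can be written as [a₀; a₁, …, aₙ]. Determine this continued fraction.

[0; 3]

Apply division with remainder until the remainder is 0:
1 = 0·3 + 1, so a_0 = 0
3 = 3·1 + 0, so a_1 = 3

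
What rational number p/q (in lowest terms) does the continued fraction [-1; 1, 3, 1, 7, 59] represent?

Build up convergents one term at a time:
a_0 = -1: -1/1
a_1 = 1: 0/1
a_2 = 3: -1/4
a_3 = 1: -1/5
a_4 = 7: -8/39
a_5 = 59: -473/2306

-473/2306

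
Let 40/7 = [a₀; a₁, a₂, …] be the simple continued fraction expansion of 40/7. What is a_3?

Repeatedly divide and take the remainder:
40 = 5·7 + 5, so a_0 = 5
7 = 1·5 + 2, so a_1 = 1
5 = 2·2 + 1, so a_2 = 2
2 = 2·1 + 0, so a_3 = 2

2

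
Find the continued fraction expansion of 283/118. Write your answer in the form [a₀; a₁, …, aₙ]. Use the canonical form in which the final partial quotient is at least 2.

Run the Euclidean algorithm, recording each quotient:
283 = 2·118 + 47, so a_0 = 2
118 = 2·47 + 24, so a_1 = 2
47 = 1·24 + 23, so a_2 = 1
24 = 1·23 + 1, so a_3 = 1
23 = 23·1 + 0, so a_4 = 23

[2; 2, 1, 1, 23]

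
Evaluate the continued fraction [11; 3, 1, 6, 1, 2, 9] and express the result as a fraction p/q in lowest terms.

a_0 = 11: 11/1
a_1 = 3: 34/3
a_2 = 1: 45/4
a_3 = 6: 304/27
a_4 = 1: 349/31
a_5 = 2: 1002/89
a_6 = 9: 9367/832

9367/832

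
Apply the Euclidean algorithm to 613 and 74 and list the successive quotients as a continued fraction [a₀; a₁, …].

[8; 3, 1, 1, 10]

Apply division with remainder until the remainder is 0:
613 = 8·74 + 21, so a_0 = 8
74 = 3·21 + 11, so a_1 = 3
21 = 1·11 + 10, so a_2 = 1
11 = 1·10 + 1, so a_3 = 1
10 = 10·1 + 0, so a_4 = 10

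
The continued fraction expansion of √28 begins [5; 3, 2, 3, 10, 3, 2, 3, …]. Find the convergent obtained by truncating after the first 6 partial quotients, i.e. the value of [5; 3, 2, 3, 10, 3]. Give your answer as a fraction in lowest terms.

a_0 = 5: 5/1
a_1 = 3: 16/3
a_2 = 2: 37/7
a_3 = 3: 127/24
a_4 = 10: 1307/247
a_5 = 3: 4048/765

4048/765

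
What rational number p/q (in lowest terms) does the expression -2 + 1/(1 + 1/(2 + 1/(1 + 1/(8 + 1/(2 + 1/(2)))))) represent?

Start with 2.
2 + 1/(2/1) = 2 + 1/2 = 5/2
8 + 1/(5/2) = 8 + 2/5 = 42/5
1 + 1/(42/5) = 1 + 5/42 = 47/42
2 + 1/(47/42) = 2 + 42/47 = 136/47
1 + 1/(136/47) = 1 + 47/136 = 183/136
-2 + 1/(183/136) = -2 + 136/183 = -230/183

-230/183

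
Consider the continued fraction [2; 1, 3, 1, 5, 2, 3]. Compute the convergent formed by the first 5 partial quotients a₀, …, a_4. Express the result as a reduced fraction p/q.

81/29

Build up convergents one term at a time:
a_0 = 2: 2/1
a_1 = 1: 3/1
a_2 = 3: 11/4
a_3 = 1: 14/5
a_4 = 5: 81/29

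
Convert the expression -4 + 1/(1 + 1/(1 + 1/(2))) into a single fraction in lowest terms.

Start with 2.
1 + 1/(2/1) = 1 + 1/2 = 3/2
1 + 1/(3/2) = 1 + 2/3 = 5/3
-4 + 1/(5/3) = -4 + 3/5 = -17/5

-17/5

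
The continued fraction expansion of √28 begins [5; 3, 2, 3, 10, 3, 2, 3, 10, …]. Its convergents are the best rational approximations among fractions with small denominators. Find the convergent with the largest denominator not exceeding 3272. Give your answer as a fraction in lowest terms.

9403/1777

a_0 = 5: 5/1  (≤ bound)
a_1 = 3: 16/3  (≤ bound)
a_2 = 2: 37/7  (≤ bound)
a_3 = 3: 127/24  (≤ bound)
a_4 = 10: 1307/247  (≤ bound)
a_5 = 3: 4048/765  (≤ bound)
a_6 = 2: 9403/1777  (≤ bound)
a_7 = 3: 32257/6096  (> 3272, stop)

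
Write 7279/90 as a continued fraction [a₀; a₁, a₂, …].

7279 = 80·90 + 79, so a_0 = 80
90 = 1·79 + 11, so a_1 = 1
79 = 7·11 + 2, so a_2 = 7
11 = 5·2 + 1, so a_3 = 5
2 = 2·1 + 0, so a_4 = 2

[80; 1, 7, 5, 2]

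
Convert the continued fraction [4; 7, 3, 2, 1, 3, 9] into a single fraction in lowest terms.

Build up convergents one term at a time:
a_0 = 4: 4/1
a_1 = 7: 29/7
a_2 = 3: 91/22
a_3 = 2: 211/51
a_4 = 1: 302/73
a_5 = 3: 1117/270
a_6 = 9: 10355/2503

10355/2503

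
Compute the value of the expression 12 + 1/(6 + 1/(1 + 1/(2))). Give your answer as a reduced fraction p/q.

243/20

a_0 = 12: 12/1
a_1 = 6: 73/6
a_2 = 1: 85/7
a_3 = 2: 243/20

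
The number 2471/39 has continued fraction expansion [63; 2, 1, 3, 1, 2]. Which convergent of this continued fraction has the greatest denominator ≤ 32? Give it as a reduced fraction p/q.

a_0 = 63: 63/1  (≤ bound)
a_1 = 2: 127/2  (≤ bound)
a_2 = 1: 190/3  (≤ bound)
a_3 = 3: 697/11  (≤ bound)
a_4 = 1: 887/14  (≤ bound)
a_5 = 2: 2471/39  (> 32, stop)

887/14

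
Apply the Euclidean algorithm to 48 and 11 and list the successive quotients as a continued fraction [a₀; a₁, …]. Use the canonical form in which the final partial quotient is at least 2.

[4; 2, 1, 3]

48 = 4·11 + 4, so a_0 = 4
11 = 2·4 + 3, so a_1 = 2
4 = 1·3 + 1, so a_2 = 1
3 = 3·1 + 0, so a_3 = 3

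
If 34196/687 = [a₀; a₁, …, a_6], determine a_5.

34196 = 49·687 + 533, so a_0 = 49
687 = 1·533 + 154, so a_1 = 1
533 = 3·154 + 71, so a_2 = 3
154 = 2·71 + 12, so a_3 = 2
71 = 5·12 + 11, so a_4 = 5
12 = 1·11 + 1, so a_5 = 1

1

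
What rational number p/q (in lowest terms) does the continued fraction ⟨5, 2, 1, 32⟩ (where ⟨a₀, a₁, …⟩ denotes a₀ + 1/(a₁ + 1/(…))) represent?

523/98

Start with 32.
1 + 1/(32/1) = 1 + 1/32 = 33/32
2 + 1/(33/32) = 2 + 32/33 = 98/33
5 + 1/(98/33) = 5 + 33/98 = 523/98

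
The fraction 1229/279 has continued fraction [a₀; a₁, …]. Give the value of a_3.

7

Repeatedly divide and take the remainder:
⌊1229/279⌋ = 4, remainder 113
⌊279/113⌋ = 2, remainder 53
⌊113/53⌋ = 2, remainder 7
⌊53/7⌋ = 7, remainder 4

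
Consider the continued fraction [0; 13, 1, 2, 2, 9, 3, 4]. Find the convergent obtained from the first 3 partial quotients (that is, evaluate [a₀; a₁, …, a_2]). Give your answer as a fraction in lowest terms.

Work from the innermost term outward:
Start with 1.
13 + 1/(1/1) = 13 + 1/1 = 14/1
0 + 1/(14/1) = 0 + 1/14 = 1/14

1/14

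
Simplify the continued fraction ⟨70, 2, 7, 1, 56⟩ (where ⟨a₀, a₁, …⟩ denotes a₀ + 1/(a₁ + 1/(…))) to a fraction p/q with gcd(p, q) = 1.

68145/967

a_0 = 70: 70/1
a_1 = 2: 141/2
a_2 = 7: 1057/15
a_3 = 1: 1198/17
a_4 = 56: 68145/967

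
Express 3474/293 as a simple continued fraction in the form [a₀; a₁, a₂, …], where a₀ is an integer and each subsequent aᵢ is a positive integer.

[11; 1, 5, 1, 41]

3474 ÷ 293 → quotient 11, remainder 251
293 ÷ 251 → quotient 1, remainder 42
251 ÷ 42 → quotient 5, remainder 41
42 ÷ 41 → quotient 1, remainder 1
41 ÷ 1 → quotient 41, remainder 0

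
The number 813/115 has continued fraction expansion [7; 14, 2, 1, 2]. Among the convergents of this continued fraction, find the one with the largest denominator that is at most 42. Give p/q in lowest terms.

a_0 = 7: 7/1  (≤ bound)
a_1 = 14: 99/14  (≤ bound)
a_2 = 2: 205/29  (≤ bound)
a_3 = 1: 304/43  (> 42, stop)

205/29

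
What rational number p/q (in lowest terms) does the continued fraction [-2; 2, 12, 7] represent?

a_0 = -2: -2/1
a_1 = 2: -3/2
a_2 = 12: -38/25
a_3 = 7: -269/177

-269/177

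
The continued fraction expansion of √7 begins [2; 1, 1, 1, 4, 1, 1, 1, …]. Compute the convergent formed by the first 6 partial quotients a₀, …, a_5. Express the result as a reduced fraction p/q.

Work from the innermost term outward:
Start with 1.
4 + 1/(1/1) = 4 + 1/1 = 5/1
1 + 1/(5/1) = 1 + 1/5 = 6/5
1 + 1/(6/5) = 1 + 5/6 = 11/6
1 + 1/(11/6) = 1 + 6/11 = 17/11
2 + 1/(17/11) = 2 + 11/17 = 45/17

45/17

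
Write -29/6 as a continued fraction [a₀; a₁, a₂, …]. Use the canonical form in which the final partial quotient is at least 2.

-29 ÷ 6 → quotient -5, remainder 1
6 ÷ 1 → quotient 6, remainder 0

[-5; 6]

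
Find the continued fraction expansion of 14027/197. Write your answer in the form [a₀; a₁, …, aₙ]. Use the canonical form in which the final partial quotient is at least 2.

[71; 4, 1, 12, 3]

⌊14027/197⌋ = 71, remainder 40
⌊197/40⌋ = 4, remainder 37
⌊40/37⌋ = 1, remainder 3
⌊37/3⌋ = 12, remainder 1
⌊3/1⌋ = 3, remainder 0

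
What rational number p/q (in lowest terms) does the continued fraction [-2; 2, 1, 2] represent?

-13/8

Use the convergent recurrence hₖ = aₖ·hₖ₋₁ + hₖ₋₂ (and likewise for the denominators kₖ):
a_0 = -2: -2/1
a_1 = 2: -3/2
a_2 = 1: -5/3
a_3 = 2: -13/8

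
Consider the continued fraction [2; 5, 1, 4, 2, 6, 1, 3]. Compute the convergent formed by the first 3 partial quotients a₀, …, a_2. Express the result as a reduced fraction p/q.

13/6

Use the convergent recurrence hₖ = aₖ·hₖ₋₁ + hₖ₋₂ (and likewise for the denominators kₖ):
a_0 = 2: 2/1
a_1 = 5: 11/5
a_2 = 1: 13/6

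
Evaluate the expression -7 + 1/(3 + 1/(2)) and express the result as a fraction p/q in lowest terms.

-47/7

Build up convergents one term at a time:
a_0 = -7: -7/1
a_1 = 3: -20/3
a_2 = 2: -47/7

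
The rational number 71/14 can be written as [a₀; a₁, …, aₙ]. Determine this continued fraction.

Apply division with remainder until the remainder is 0:
⌊71/14⌋ = 5, remainder 1
⌊14/1⌋ = 14, remainder 0

[5; 14]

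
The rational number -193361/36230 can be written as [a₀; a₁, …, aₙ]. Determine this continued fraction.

⌊-193361/36230⌋ = -6, remainder 24019
⌊36230/24019⌋ = 1, remainder 12211
⌊24019/12211⌋ = 1, remainder 11808
⌊12211/11808⌋ = 1, remainder 403
⌊11808/403⌋ = 29, remainder 121
⌊403/121⌋ = 3, remainder 40
⌊121/40⌋ = 3, remainder 1
⌊40/1⌋ = 40, remainder 0

[-6; 1, 1, 1, 29, 3, 3, 40]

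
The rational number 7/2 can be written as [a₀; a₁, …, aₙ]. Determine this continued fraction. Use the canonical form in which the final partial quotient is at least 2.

[3; 2]

Repeatedly divide and take the remainder:
⌊7/2⌋ = 3, remainder 1
⌊2/1⌋ = 2, remainder 0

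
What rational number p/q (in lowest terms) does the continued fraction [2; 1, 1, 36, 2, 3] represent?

1296/517

Start with 3.
2 + 1/(3/1) = 2 + 1/3 = 7/3
36 + 1/(7/3) = 36 + 3/7 = 255/7
1 + 1/(255/7) = 1 + 7/255 = 262/255
1 + 1/(262/255) = 1 + 255/262 = 517/262
2 + 1/(517/262) = 2 + 262/517 = 1296/517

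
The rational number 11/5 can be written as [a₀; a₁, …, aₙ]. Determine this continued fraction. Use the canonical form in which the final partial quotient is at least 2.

[2; 5]

11 ÷ 5 → quotient 2, remainder 1
5 ÷ 1 → quotient 5, remainder 0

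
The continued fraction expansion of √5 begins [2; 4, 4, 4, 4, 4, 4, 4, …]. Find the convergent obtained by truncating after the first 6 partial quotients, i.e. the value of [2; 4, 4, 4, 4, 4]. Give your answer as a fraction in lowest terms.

2889/1292

a_0 = 2: 2/1
a_1 = 4: 9/4
a_2 = 4: 38/17
a_3 = 4: 161/72
a_4 = 4: 682/305
a_5 = 4: 2889/1292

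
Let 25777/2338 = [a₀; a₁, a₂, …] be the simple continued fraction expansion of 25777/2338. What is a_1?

25777 ÷ 2338 → quotient 11, remainder 59
2338 ÷ 59 → quotient 39, remainder 37

39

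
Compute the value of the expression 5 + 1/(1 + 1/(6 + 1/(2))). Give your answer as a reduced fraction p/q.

Collapse the nested fraction from the inside out:
Start with 2.
6 + 1/(2/1) = 6 + 1/2 = 13/2
1 + 1/(13/2) = 1 + 2/13 = 15/13
5 + 1/(15/13) = 5 + 13/15 = 88/15

88/15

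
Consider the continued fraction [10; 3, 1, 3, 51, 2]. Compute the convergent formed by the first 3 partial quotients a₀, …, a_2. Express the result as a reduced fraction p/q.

Starting at the tail and folding back:
Start with 1.
3 + 1/(1/1) = 3 + 1/1 = 4/1
10 + 1/(4/1) = 10 + 1/4 = 41/4

41/4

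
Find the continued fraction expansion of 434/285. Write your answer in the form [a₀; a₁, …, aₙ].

[1; 1, 1, 10, 2, 6]

Repeatedly divide and take the remainder:
434 = 1·285 + 149, so a_0 = 1
285 = 1·149 + 136, so a_1 = 1
149 = 1·136 + 13, so a_2 = 1
136 = 10·13 + 6, so a_3 = 10
13 = 2·6 + 1, so a_4 = 2
6 = 6·1 + 0, so a_5 = 6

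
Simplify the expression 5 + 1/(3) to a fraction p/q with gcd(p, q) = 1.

16/3

Start with 3.
5 + 1/(3/1) = 5 + 1/3 = 16/3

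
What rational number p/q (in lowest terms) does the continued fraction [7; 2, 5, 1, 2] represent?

276/37

a_0 = 7: 7/1
a_1 = 2: 15/2
a_2 = 5: 82/11
a_3 = 1: 97/13
a_4 = 2: 276/37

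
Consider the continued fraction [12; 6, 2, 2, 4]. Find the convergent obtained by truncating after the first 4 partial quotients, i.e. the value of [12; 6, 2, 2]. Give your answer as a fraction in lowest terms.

389/32

a_0 = 12: 12/1
a_1 = 6: 73/6
a_2 = 2: 158/13
a_3 = 2: 389/32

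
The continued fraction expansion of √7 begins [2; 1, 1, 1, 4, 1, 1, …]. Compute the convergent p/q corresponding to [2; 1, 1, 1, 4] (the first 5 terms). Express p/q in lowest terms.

Start with 4.
1 + 1/(4/1) = 1 + 1/4 = 5/4
1 + 1/(5/4) = 1 + 4/5 = 9/5
1 + 1/(9/5) = 1 + 5/9 = 14/9
2 + 1/(14/9) = 2 + 9/14 = 37/14

37/14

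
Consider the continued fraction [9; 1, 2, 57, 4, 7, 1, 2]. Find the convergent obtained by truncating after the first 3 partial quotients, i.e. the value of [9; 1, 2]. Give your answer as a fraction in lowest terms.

29/3

Collapse the nested fraction from the inside out:
Start with 2.
1 + 1/(2/1) = 1 + 1/2 = 3/2
9 + 1/(3/2) = 9 + 2/3 = 29/3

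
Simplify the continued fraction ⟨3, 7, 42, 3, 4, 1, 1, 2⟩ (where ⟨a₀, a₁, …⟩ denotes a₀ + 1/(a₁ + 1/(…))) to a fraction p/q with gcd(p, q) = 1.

Compute successive convergents:
a_0 = 3: 3/1
a_1 = 7: 22/7
a_2 = 42: 927/295
a_3 = 3: 2803/892
a_4 = 4: 12139/3863
a_5 = 1: 14942/4755
a_6 = 1: 27081/8618
a_7 = 2: 69104/21991

69104/21991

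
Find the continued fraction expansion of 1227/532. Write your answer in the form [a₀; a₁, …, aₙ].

Repeatedly divide and take the remainder:
1227 = 2·532 + 163, so a_0 = 2
532 = 3·163 + 43, so a_1 = 3
163 = 3·43 + 34, so a_2 = 3
43 = 1·34 + 9, so a_3 = 1
34 = 3·9 + 7, so a_4 = 3
9 = 1·7 + 2, so a_5 = 1
7 = 3·2 + 1, so a_6 = 3
2 = 2·1 + 0, so a_7 = 2

[2; 3, 3, 1, 3, 1, 3, 2]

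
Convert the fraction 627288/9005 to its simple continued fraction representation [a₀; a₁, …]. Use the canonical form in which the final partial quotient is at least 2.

[69; 1, 1, 1, 15, 1, 11, 15]

Repeatedly divide and take the remainder:
⌊627288/9005⌋ = 69, remainder 5943
⌊9005/5943⌋ = 1, remainder 3062
⌊5943/3062⌋ = 1, remainder 2881
⌊3062/2881⌋ = 1, remainder 181
⌊2881/181⌋ = 15, remainder 166
⌊181/166⌋ = 1, remainder 15
⌊166/15⌋ = 11, remainder 1
⌊15/1⌋ = 15, remainder 0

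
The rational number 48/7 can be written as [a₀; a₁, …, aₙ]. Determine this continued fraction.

[6; 1, 6]

48 ÷ 7 → quotient 6, remainder 6
7 ÷ 6 → quotient 1, remainder 1
6 ÷ 1 → quotient 6, remainder 0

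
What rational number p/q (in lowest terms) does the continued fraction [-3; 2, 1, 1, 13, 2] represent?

-367/141

Start with 2.
13 + 1/(2/1) = 13 + 1/2 = 27/2
1 + 1/(27/2) = 1 + 2/27 = 29/27
1 + 1/(29/27) = 1 + 27/29 = 56/29
2 + 1/(56/29) = 2 + 29/56 = 141/56
-3 + 1/(141/56) = -3 + 56/141 = -367/141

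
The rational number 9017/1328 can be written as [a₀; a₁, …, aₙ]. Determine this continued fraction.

[6; 1, 3, 1, 3, 6, 11]

9017 = 6·1328 + 1049, so a_0 = 6
1328 = 1·1049 + 279, so a_1 = 1
1049 = 3·279 + 212, so a_2 = 3
279 = 1·212 + 67, so a_3 = 1
212 = 3·67 + 11, so a_4 = 3
67 = 6·11 + 1, so a_5 = 6
11 = 11·1 + 0, so a_6 = 11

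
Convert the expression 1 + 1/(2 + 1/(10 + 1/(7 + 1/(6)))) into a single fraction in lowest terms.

a_0 = 1: 1/1
a_1 = 2: 3/2
a_2 = 10: 31/21
a_3 = 7: 220/149
a_4 = 6: 1351/915

1351/915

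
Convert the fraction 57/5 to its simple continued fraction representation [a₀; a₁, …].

[11; 2, 2]

⌊57/5⌋ = 11, remainder 2
⌊5/2⌋ = 2, remainder 1
⌊2/1⌋ = 2, remainder 0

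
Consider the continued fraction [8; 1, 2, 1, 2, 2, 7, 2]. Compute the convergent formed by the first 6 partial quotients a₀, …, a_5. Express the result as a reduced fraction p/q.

227/26

Start with 2.
2 + 1/(2/1) = 2 + 1/2 = 5/2
1 + 1/(5/2) = 1 + 2/5 = 7/5
2 + 1/(7/5) = 2 + 5/7 = 19/7
1 + 1/(19/7) = 1 + 7/19 = 26/19
8 + 1/(26/19) = 8 + 19/26 = 227/26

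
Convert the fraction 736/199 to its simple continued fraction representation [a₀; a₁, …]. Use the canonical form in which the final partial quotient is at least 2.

[3; 1, 2, 3, 6, 3]

736 ÷ 199 → quotient 3, remainder 139
199 ÷ 139 → quotient 1, remainder 60
139 ÷ 60 → quotient 2, remainder 19
60 ÷ 19 → quotient 3, remainder 3
19 ÷ 3 → quotient 6, remainder 1
3 ÷ 1 → quotient 3, remainder 0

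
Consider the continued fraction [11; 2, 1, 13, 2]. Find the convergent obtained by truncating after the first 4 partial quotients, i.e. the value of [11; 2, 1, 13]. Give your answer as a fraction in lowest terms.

Start with 13.
1 + 1/(13/1) = 1 + 1/13 = 14/13
2 + 1/(14/13) = 2 + 13/14 = 41/14
11 + 1/(41/14) = 11 + 14/41 = 465/41

465/41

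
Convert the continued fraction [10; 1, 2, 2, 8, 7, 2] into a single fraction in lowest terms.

Start with 2.
7 + 1/(2/1) = 7 + 1/2 = 15/2
8 + 1/(15/2) = 8 + 2/15 = 122/15
2 + 1/(122/15) = 2 + 15/122 = 259/122
2 + 1/(259/122) = 2 + 122/259 = 640/259
1 + 1/(640/259) = 1 + 259/640 = 899/640
10 + 1/(899/640) = 10 + 640/899 = 9630/899

9630/899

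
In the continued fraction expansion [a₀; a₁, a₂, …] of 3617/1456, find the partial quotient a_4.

3617 = 2·1456 + 705, so a_0 = 2
1456 = 2·705 + 46, so a_1 = 2
705 = 15·46 + 15, so a_2 = 15
46 = 3·15 + 1, so a_3 = 3
15 = 15·1 + 0, so a_4 = 15

15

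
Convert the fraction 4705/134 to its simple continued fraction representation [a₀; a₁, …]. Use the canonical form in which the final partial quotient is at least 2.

Repeatedly divide and take the remainder:
4705 = 35·134 + 15, so a_0 = 35
134 = 8·15 + 14, so a_1 = 8
15 = 1·14 + 1, so a_2 = 1
14 = 14·1 + 0, so a_3 = 14

[35; 8, 1, 14]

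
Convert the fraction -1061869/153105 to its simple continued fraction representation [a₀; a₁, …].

Run the Euclidean algorithm, recording each quotient:
-1061869 ÷ 153105 → quotient -7, remainder 9866
153105 ÷ 9866 → quotient 15, remainder 5115
9866 ÷ 5115 → quotient 1, remainder 4751
5115 ÷ 4751 → quotient 1, remainder 364
4751 ÷ 364 → quotient 13, remainder 19
364 ÷ 19 → quotient 19, remainder 3
19 ÷ 3 → quotient 6, remainder 1
3 ÷ 1 → quotient 3, remainder 0

[-7; 15, 1, 1, 13, 19, 6, 3]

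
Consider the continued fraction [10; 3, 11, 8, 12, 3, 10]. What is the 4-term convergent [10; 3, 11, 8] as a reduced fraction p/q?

Start with 8.
11 + 1/(8/1) = 11 + 1/8 = 89/8
3 + 1/(89/8) = 3 + 8/89 = 275/89
10 + 1/(275/89) = 10 + 89/275 = 2839/275

2839/275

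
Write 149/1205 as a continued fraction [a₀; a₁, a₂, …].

⌊149/1205⌋ = 0, remainder 149
⌊1205/149⌋ = 8, remainder 13
⌊149/13⌋ = 11, remainder 6
⌊13/6⌋ = 2, remainder 1
⌊6/1⌋ = 6, remainder 0

[0; 8, 11, 2, 6]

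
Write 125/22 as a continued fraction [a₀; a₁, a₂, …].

Run the Euclidean algorithm, recording each quotient:
⌊125/22⌋ = 5, remainder 15
⌊22/15⌋ = 1, remainder 7
⌊15/7⌋ = 2, remainder 1
⌊7/1⌋ = 7, remainder 0

[5; 1, 2, 7]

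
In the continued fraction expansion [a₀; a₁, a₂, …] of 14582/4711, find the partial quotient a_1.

10

Repeatedly divide and take the remainder:
⌊14582/4711⌋ = 3, remainder 449
⌊4711/449⌋ = 10, remainder 221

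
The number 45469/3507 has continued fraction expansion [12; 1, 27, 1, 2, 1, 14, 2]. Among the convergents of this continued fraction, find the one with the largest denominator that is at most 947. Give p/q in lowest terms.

a_0 = 12: 12/1  (≤ bound)
a_1 = 1: 13/1  (≤ bound)
a_2 = 27: 363/28  (≤ bound)
a_3 = 1: 376/29  (≤ bound)
a_4 = 2: 1115/86  (≤ bound)
a_5 = 1: 1491/115  (≤ bound)
a_6 = 14: 21989/1696  (> 947, stop)

1491/115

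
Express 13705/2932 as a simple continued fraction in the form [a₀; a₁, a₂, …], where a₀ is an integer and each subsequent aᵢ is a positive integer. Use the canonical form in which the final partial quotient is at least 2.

[4; 1, 2, 14, 3, 1, 16]

13705 = 4·2932 + 1977, so a_0 = 4
2932 = 1·1977 + 955, so a_1 = 1
1977 = 2·955 + 67, so a_2 = 2
955 = 14·67 + 17, so a_3 = 14
67 = 3·17 + 16, so a_4 = 3
17 = 1·16 + 1, so a_5 = 1
16 = 16·1 + 0, so a_6 = 16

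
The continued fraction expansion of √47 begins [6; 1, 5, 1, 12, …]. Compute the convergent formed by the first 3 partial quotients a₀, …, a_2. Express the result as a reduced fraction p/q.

41/6

a_0 = 6: 6/1
a_1 = 1: 7/1
a_2 = 5: 41/6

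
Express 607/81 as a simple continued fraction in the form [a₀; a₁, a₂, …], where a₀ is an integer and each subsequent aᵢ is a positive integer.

[7; 2, 40]

607 ÷ 81 → quotient 7, remainder 40
81 ÷ 40 → quotient 2, remainder 1
40 ÷ 1 → quotient 40, remainder 0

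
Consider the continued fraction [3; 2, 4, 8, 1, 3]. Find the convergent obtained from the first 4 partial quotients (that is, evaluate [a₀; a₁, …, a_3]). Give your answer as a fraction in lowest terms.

Start with 8.
4 + 1/(8/1) = 4 + 1/8 = 33/8
2 + 1/(33/8) = 2 + 8/33 = 74/33
3 + 1/(74/33) = 3 + 33/74 = 255/74

255/74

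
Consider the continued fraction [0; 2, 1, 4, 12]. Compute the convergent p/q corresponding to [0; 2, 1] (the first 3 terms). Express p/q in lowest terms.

Start with 1.
2 + 1/(1/1) = 2 + 1/1 = 3/1
0 + 1/(3/1) = 0 + 1/3 = 1/3

1/3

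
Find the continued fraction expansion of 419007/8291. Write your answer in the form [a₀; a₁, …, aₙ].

419007 = 50·8291 + 4457, so a_0 = 50
8291 = 1·4457 + 3834, so a_1 = 1
4457 = 1·3834 + 623, so a_2 = 1
3834 = 6·623 + 96, so a_3 = 6
623 = 6·96 + 47, so a_4 = 6
96 = 2·47 + 2, so a_5 = 2
47 = 23·2 + 1, so a_6 = 23
2 = 2·1 + 0, so a_7 = 2

[50; 1, 1, 6, 6, 2, 23, 2]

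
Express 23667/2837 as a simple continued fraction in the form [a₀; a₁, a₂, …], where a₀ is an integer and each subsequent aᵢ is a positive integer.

⌊23667/2837⌋ = 8, remainder 971
⌊2837/971⌋ = 2, remainder 895
⌊971/895⌋ = 1, remainder 76
⌊895/76⌋ = 11, remainder 59
⌊76/59⌋ = 1, remainder 17
⌊59/17⌋ = 3, remainder 8
⌊17/8⌋ = 2, remainder 1
⌊8/1⌋ = 8, remainder 0

[8; 2, 1, 11, 1, 3, 2, 8]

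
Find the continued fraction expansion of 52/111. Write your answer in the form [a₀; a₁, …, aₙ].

Repeatedly divide and take the remainder:
52 ÷ 111 → quotient 0, remainder 52
111 ÷ 52 → quotient 2, remainder 7
52 ÷ 7 → quotient 7, remainder 3
7 ÷ 3 → quotient 2, remainder 1
3 ÷ 1 → quotient 3, remainder 0

[0; 2, 7, 2, 3]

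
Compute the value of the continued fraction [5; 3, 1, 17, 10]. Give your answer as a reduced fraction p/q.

a_0 = 5: 5/1
a_1 = 3: 16/3
a_2 = 1: 21/4
a_3 = 17: 373/71
a_4 = 10: 3751/714

3751/714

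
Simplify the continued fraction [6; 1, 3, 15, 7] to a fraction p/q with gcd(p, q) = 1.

Starting at the tail and folding back:
Start with 7.
15 + 1/(7/1) = 15 + 1/7 = 106/7
3 + 1/(106/7) = 3 + 7/106 = 325/106
1 + 1/(325/106) = 1 + 106/325 = 431/325
6 + 1/(431/325) = 6 + 325/431 = 2911/431

2911/431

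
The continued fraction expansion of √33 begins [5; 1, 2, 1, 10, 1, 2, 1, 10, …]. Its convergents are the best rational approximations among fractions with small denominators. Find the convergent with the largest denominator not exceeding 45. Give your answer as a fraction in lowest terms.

247/43

List convergents until the denominator exceeds the bound:
a_0 = 5: 5/1  (≤ bound)
a_1 = 1: 6/1  (≤ bound)
a_2 = 2: 17/3  (≤ bound)
a_3 = 1: 23/4  (≤ bound)
a_4 = 10: 247/43  (≤ bound)
a_5 = 1: 270/47  (> 45, stop)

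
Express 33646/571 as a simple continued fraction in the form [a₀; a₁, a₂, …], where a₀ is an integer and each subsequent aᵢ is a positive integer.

[58; 1, 12, 3, 1, 1, 2, 2]

⌊33646/571⌋ = 58, remainder 528
⌊571/528⌋ = 1, remainder 43
⌊528/43⌋ = 12, remainder 12
⌊43/12⌋ = 3, remainder 7
⌊12/7⌋ = 1, remainder 5
⌊7/5⌋ = 1, remainder 2
⌊5/2⌋ = 2, remainder 1
⌊2/1⌋ = 2, remainder 0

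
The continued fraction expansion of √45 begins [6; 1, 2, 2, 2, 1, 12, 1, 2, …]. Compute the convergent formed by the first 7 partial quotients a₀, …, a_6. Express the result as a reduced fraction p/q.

Start with 12.
1 + 1/(12/1) = 1 + 1/12 = 13/12
2 + 1/(13/12) = 2 + 12/13 = 38/13
2 + 1/(38/13) = 2 + 13/38 = 89/38
2 + 1/(89/38) = 2 + 38/89 = 216/89
1 + 1/(216/89) = 1 + 89/216 = 305/216
6 + 1/(305/216) = 6 + 216/305 = 2046/305

2046/305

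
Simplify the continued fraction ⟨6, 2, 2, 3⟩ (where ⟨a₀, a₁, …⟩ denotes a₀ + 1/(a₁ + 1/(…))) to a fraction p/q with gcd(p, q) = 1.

Build up convergents one term at a time:
a_0 = 6: 6/1
a_1 = 2: 13/2
a_2 = 2: 32/5
a_3 = 3: 109/17

109/17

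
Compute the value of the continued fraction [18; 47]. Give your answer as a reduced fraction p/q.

847/47

Build up convergents one term at a time:
a_0 = 18: 18/1
a_1 = 47: 847/47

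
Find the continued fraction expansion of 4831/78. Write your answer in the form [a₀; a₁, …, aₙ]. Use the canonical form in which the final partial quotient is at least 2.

[61; 1, 14, 1, 1, 2]

4831 = 61·78 + 73, so a_0 = 61
78 = 1·73 + 5, so a_1 = 1
73 = 14·5 + 3, so a_2 = 14
5 = 1·3 + 2, so a_3 = 1
3 = 1·2 + 1, so a_4 = 1
2 = 2·1 + 0, so a_5 = 2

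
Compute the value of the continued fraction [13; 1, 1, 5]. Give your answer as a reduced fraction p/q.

a_0 = 13: 13/1
a_1 = 1: 14/1
a_2 = 1: 27/2
a_3 = 5: 149/11

149/11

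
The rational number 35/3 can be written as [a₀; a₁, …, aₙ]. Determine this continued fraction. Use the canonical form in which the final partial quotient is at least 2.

35 ÷ 3 → quotient 11, remainder 2
3 ÷ 2 → quotient 1, remainder 1
2 ÷ 1 → quotient 2, remainder 0

[11; 1, 2]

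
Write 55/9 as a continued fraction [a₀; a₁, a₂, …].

55 = 6·9 + 1, so a_0 = 6
9 = 9·1 + 0, so a_1 = 9

[6; 9]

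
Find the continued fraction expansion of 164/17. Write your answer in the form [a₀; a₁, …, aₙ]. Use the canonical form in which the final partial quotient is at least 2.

[9; 1, 1, 1, 5]

Repeatedly divide and take the remainder:
⌊164/17⌋ = 9, remainder 11
⌊17/11⌋ = 1, remainder 6
⌊11/6⌋ = 1, remainder 5
⌊6/5⌋ = 1, remainder 1
⌊5/1⌋ = 5, remainder 0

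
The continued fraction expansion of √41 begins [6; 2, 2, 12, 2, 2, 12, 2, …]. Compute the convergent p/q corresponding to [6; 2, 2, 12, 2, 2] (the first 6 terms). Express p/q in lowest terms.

2049/320

a_0 = 6: 6/1
a_1 = 2: 13/2
a_2 = 2: 32/5
a_3 = 12: 397/62
a_4 = 2: 826/129
a_5 = 2: 2049/320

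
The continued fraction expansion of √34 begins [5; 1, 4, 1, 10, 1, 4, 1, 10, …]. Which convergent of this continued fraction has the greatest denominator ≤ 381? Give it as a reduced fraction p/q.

a_0 = 5: 5/1  (≤ bound)
a_1 = 1: 6/1  (≤ bound)
a_2 = 4: 29/5  (≤ bound)
a_3 = 1: 35/6  (≤ bound)
a_4 = 10: 379/65  (≤ bound)
a_5 = 1: 414/71  (≤ bound)
a_6 = 4: 2035/349  (≤ bound)
a_7 = 1: 2449/420  (> 381, stop)

2035/349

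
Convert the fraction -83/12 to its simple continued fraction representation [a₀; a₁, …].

[-7; 12]

Run the Euclidean algorithm, recording each quotient:
-83 = -7·12 + 1, so a_0 = -7
12 = 12·1 + 0, so a_1 = 12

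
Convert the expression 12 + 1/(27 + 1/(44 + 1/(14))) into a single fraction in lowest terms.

200693/16673

a_0 = 12: 12/1
a_1 = 27: 325/27
a_2 = 44: 14312/1189
a_3 = 14: 200693/16673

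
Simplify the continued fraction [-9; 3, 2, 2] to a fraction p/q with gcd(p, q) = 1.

Build up convergents one term at a time:
a_0 = -9: -9/1
a_1 = 3: -26/3
a_2 = 2: -61/7
a_3 = 2: -148/17

-148/17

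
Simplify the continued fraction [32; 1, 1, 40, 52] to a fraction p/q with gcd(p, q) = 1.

a_0 = 32: 32/1
a_1 = 1: 33/1
a_2 = 1: 65/2
a_3 = 40: 2633/81
a_4 = 52: 136981/4214

136981/4214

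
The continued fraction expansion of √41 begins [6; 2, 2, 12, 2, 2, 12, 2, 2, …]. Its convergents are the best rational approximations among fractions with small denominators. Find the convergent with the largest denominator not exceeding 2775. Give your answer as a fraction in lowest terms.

a_0 = 6: 6/1  (≤ bound)
a_1 = 2: 13/2  (≤ bound)
a_2 = 2: 32/5  (≤ bound)
a_3 = 12: 397/62  (≤ bound)
a_4 = 2: 826/129  (≤ bound)
a_5 = 2: 2049/320  (≤ bound)
a_6 = 12: 25414/3969  (> 2775, stop)

2049/320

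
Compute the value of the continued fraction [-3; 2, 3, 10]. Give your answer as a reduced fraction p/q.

-185/72

Start with 10.
3 + 1/(10/1) = 3 + 1/10 = 31/10
2 + 1/(31/10) = 2 + 10/31 = 72/31
-3 + 1/(72/31) = -3 + 31/72 = -185/72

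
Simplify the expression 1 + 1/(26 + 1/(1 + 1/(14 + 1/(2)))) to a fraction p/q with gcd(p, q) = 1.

866/835

Build up convergents one term at a time:
a_0 = 1: 1/1
a_1 = 26: 27/26
a_2 = 1: 28/27
a_3 = 14: 419/404
a_4 = 2: 866/835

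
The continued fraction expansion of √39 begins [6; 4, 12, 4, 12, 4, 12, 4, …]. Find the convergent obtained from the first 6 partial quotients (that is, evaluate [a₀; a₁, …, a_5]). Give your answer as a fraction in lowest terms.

62425/9996

Start with 4.
12 + 1/(4/1) = 12 + 1/4 = 49/4
4 + 1/(49/4) = 4 + 4/49 = 200/49
12 + 1/(200/49) = 12 + 49/200 = 2449/200
4 + 1/(2449/200) = 4 + 200/2449 = 9996/2449
6 + 1/(9996/2449) = 6 + 2449/9996 = 62425/9996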